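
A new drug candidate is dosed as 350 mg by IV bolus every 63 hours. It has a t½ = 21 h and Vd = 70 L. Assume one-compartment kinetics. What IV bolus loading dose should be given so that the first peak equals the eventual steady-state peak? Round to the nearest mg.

400 mg

f = (1/2)^(63/21) ≈ 0.125000; accumulation ratio R = 1/(1−f) ≈ 1.14286.
Loading dose to hit Cmax,ss on first dose: D_load = D_maint·R ≈ 350 × 1.14286 ≈ 400.00 mg.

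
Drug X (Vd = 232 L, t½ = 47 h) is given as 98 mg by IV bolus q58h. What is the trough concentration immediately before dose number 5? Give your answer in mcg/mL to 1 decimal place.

f = (1/2)^(τ/t½) = (1/2)^(58/47) ≈ 0.4251.
C₀ = D/Vd = 98/232 ≈ 0.422 mcg/mL.
Before the 5th dose, 4 doses have been given. Superposition: Cmin = C₀·(f + f² + … + f^4).
≈ 0.422 × (0.4251 + 0.1807 + 0.0768 + 0.0327) ≈ 0.422 × 0.7153 ≈ 0.302 mcg/mL.

0.3 mcg/mL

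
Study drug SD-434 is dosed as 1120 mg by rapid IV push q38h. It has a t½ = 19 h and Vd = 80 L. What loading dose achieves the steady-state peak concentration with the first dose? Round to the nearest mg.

1493 mg

f = (1/2)^(38/19) ≈ 0.250000; accumulation ratio R = 1/(1−f) ≈ 1.33333.
Loading dose to hit Cmax,ss on first dose: D_load = D_maint·R ≈ 1120 × 1.33333 ≈ 1493.33 mg.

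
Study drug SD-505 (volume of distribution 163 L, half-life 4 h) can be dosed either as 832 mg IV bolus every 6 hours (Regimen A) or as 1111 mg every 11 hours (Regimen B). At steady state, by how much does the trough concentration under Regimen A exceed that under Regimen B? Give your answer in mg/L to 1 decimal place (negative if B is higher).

Regimen A: f = (1/2)^(6/4) ≈ 0.3536; Cmin,ss = (832/163)·f/(1−f) ≈ 2.792 mg/L.
Regimen B: f = (1/2)^(11/4) ≈ 0.1487; Cmin,ss = (1111/163)·f/(1−f) ≈ 1.191 mg/L.
Difference ≈ 2.792 − 1.191 ≈ 1.601 mg/L.

1.6 mg/L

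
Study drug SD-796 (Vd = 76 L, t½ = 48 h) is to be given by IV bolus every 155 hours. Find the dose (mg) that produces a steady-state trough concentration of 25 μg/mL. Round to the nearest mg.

15917 mg

τ/t½ = 155/48 ≈ 3.2292, so f = (1/2)^(155/48) ≈ 0.106641.
Cmin,ss = (D/Vd)·f/(1−f), so D = Cmin,ss·Vd·(1−f)/f.
D = 25 × 76 × (1−f)/f ≈ 25 × 76 × 8.37726 ≈ 15916.79 mg.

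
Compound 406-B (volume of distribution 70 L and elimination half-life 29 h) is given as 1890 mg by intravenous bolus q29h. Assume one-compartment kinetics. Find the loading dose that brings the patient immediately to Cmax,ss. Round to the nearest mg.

f = (1/2)^(29/29) ≈ 0.500000; accumulation ratio R = 1/(1−f) ≈ 2.00000.
Loading dose to hit Cmax,ss on first dose: D_load = D_maint·R ≈ 1890 × 2.00000 ≈ 3780.00 mg.

3780 mg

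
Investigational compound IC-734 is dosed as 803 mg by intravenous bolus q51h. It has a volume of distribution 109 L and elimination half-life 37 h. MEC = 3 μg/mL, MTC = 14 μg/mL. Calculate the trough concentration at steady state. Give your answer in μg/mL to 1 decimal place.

4.6 μg/mL

Over one 51-h interval, 51/37 ≈ 1.3784 half-lives elapse, leaving f ≈ 0.3847 of each dose.
Single-dose peak C₀ = D/Vd = 803/109 ≈ 7.367 μg/mL.
Steady-state trough Cmin,ss = C₀·f/(1−f) ≈ 7.367 × 0.3847/0.6153 ≈ 4.606 μg/mL.
Trough 4.6 μg/mL vs MEC 3 μg/mL: adequate.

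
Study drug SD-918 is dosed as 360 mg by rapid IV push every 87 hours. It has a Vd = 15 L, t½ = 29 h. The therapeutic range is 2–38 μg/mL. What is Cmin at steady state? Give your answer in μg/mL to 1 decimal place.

3.4 μg/mL

The dosing interval is 3 half-lives, so f = 2^(−3) = 0.125.
At steady state, R = 1/(1 − 0.125) = 8/7.
Single-dose peak C₀ = D/Vd = 360/15 = 24 μg/mL.
Steady-state peak Cmax,ss = C₀·R = 24 × 8/7 ≈ 27.429 μg/mL.
Steady-state trough Cmin,ss = Cmax,ss·f ≈ 27.429 × 0.125 ≈ 3.429 μg/mL.
Trough 3.4 μg/mL vs MEC 2 μg/mL: adequate.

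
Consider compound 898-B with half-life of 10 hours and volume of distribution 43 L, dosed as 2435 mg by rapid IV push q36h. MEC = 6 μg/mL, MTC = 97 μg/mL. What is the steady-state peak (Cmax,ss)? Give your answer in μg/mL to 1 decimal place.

61.7 μg/mL

k = ln2/t½ = ln2/10 ≈ 0.069315 h⁻¹; fraction remaining f = e^(−kτ) = e^(−0.069315×36) ≈ 0.0825.
At steady state, accumulation factor R = 1/(1 − e^(−kτ)) ≈ 1.0899.
Each bolus raises the concentration by D/Vd = 2435/43 ≈ 56.628 μg/mL.
Steady-state peak Cmax,ss = C₀·R ≈ 56.628 × 1.0899 ≈ 61.719 μg/mL.
Peak 61.7 μg/mL vs MTC 97 μg/mL: below toxic threshold.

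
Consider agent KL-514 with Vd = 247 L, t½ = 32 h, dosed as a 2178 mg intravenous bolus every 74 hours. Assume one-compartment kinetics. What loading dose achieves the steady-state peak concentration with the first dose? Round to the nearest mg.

2727 mg

f = (1/2)^(74/32) ≈ 0.201311; accumulation ratio R = 1/(1−f) ≈ 1.25205.
Loading dose to hit Cmax,ss on first dose: D_load = D_maint·R ≈ 2178 × 1.25205 ≈ 2726.96 mg.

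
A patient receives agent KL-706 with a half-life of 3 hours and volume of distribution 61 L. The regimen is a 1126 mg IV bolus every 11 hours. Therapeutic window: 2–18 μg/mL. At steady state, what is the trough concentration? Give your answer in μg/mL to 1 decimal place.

τ/t½ = 11/3 ≈ 3.6667, so fraction remaining f = (1/2)^(11/3) ≈ 0.0787.
Accumulation ratio R = 1/(1 − f) ≈ 1/0.9213 ≈ 1.0854.
Each bolus raises the concentration by D/Vd = 1126/61 ≈ 18.459 μg/mL.
Cmax,ss = C₀/(1 − f) ≈ 18.459/0.9213 ≈ 20.036 μg/mL.
One interval later, Cmin,ss = Cmax,ss·e^(−kτ) ≈ 20.036 × 0.0787 ≈ 1.577 μg/mL.
Trough 1.6 μg/mL vs MEC 2 μg/mL: subtherapeutic.

1.6 μg/mL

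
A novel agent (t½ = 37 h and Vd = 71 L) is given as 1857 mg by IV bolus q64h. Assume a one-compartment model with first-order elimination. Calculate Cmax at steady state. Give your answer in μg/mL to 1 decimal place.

37.4 μg/mL

Over one 64-h interval, 64/37 ≈ 1.7297 half-lives elapse, leaving f ≈ 0.3015 of each dose.
Accumulation ratio R = 1/(1 − f) ≈ 1/0.6985 ≈ 1.4316.
Each bolus raises the concentration by D/Vd = 1857/71 ≈ 26.155 μg/mL.
Cmax,ss = C₀/(1 − f) ≈ 26.155/0.6985 ≈ 37.445 μg/mL.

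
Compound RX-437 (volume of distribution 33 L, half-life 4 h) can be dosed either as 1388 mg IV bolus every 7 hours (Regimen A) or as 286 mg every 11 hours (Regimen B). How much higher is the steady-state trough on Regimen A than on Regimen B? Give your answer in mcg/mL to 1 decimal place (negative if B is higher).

16.3 mcg/mL

Regimen A: f = (1/2)^(7/4) ≈ 0.2973; Cmin,ss = (1388/33)·f/(1−f) ≈ 17.795 mcg/mL.
Regimen B: f = (1/2)^(11/4) ≈ 0.1487; Cmin,ss = (286/33)·f/(1−f) ≈ 1.514 mcg/mL.
Difference ≈ 17.795 − 1.514 ≈ 16.281 mcg/mL.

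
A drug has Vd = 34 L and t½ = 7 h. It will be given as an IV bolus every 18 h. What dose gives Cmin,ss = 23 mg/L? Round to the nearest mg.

τ/t½ = 18/7 ≈ 2.5714, so f = (1/2)^(18/7) ≈ 0.168238.
Cmin,ss = (D/Vd)·f/(1−f), so D = Cmin,ss·Vd·(1−f)/f.
D = 23 × 34 × (1−f)/f ≈ 23 × 34 × 4.94396 ≈ 3866.18 mg.

3866 mg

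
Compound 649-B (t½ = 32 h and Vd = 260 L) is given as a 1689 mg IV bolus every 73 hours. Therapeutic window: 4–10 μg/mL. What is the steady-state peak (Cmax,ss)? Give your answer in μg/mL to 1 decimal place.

k = ln2/t½ = ln2/32 ≈ 0.021661 h⁻¹; fraction remaining f = e^(−kτ) = e^(−0.021661×73) ≈ 0.2057.
Accumulation ratio R = 1/(1 − f) ≈ 1/0.7943 ≈ 1.2590.
Single-dose peak C₀ = D/Vd = 1689/260 ≈ 6.496 μg/mL.
Cmax,ss = C₀/(1 − f) ≈ 6.496/0.7943 ≈ 8.178 μg/mL.
Peak 8.2 μg/mL vs MTC 10 μg/mL: below toxic threshold.

8.2 μg/mL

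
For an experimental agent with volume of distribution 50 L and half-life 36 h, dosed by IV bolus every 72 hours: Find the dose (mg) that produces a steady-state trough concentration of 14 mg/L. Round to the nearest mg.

τ/t½ = 72/36 ≈ 2, so f = (1/2)^(72/36) ≈ 0.250000.
Cmin,ss = (D/Vd)·f/(1−f), so D = Cmin,ss·Vd·(1−f)/f.
D = 14 × 50 × (1−f)/f ≈ 14 × 50 × 3.00000 ≈ 2100.00 mg.

2100 mg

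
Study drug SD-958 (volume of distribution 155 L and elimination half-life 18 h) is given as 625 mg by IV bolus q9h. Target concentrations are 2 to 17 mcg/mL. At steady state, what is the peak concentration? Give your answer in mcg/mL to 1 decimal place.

13.8 mcg/mL

k = ln2/t½ = ln2/18 ≈ 0.038508 h⁻¹; fraction remaining f = e^(−kτ) = e^(−0.038508×9) ≈ 0.7071.
At steady state, accumulation factor R = 1/(1 − e^(−kτ)) ≈ 3.4141.
Single-dose peak C₀ = D/Vd = 625/155 ≈ 4.032 mcg/mL.
Cmax,ss = C₀/(1 − f) ≈ 4.032/0.2929 ≈ 13.766 mcg/mL.
Peak 13.8 mcg/mL vs MTC 17 mcg/mL: below toxic threshold.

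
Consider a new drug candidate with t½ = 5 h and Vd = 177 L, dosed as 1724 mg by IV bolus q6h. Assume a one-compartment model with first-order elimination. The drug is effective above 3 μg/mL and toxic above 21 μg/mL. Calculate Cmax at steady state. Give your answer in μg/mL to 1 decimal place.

Over one 6-h interval, 6/5 ≈ 1.2 half-lives elapse, leaving f ≈ 0.4353 of each dose.
At steady state, accumulation factor R = 1/(1 − e^(−kτ)) ≈ 1.7709.
Each bolus raises the concentration by D/Vd = 1724/177 ≈ 9.740 μg/mL.
Steady-state peak Cmax,ss = C₀·R ≈ 9.740 × 1.7709 ≈ 17.249 μg/mL.
Peak 17.2 μg/mL vs MTC 21 μg/mL: below toxic threshold.

17.2 μg/mL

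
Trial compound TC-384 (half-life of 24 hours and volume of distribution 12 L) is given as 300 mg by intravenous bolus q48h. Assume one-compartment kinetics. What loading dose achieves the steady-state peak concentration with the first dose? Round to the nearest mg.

f = (1/2)^(48/24) ≈ 0.250000; accumulation ratio R = 1/(1−f) ≈ 1.33333.
Loading dose to hit Cmax,ss on first dose: D_load = D_maint·R ≈ 300 × 1.33333 ≈ 400.00 mg.

400 mg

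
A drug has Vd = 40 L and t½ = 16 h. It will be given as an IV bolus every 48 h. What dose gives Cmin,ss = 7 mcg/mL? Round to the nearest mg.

1960 mg

τ/t½ = 48/16 ≈ 3, so f = (1/2)^(48/16) ≈ 0.125000.
Cmin,ss = (D/Vd)·f/(1−f), so D = Cmin,ss·Vd·(1−f)/f.
D = 7 × 40 × (1−f)/f ≈ 7 × 40 × 7.00000 ≈ 1960.00 mg.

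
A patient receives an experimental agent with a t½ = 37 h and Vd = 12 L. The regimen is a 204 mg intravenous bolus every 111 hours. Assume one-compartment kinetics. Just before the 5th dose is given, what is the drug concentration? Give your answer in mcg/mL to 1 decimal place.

2.4 mcg/mL

f = (1/2)^(τ/t½) = (1/2)^(111/37) ≈ 0.1250.
C₀ = D/Vd = 204/12 ≈ 17.000 mcg/mL.
Before the 5th dose, 4 doses have been given. Superposition: Cmin = C₀·(f + f² + … + f^4).
≈ 17.000 × (0.1250 + 0.0156 + 0.0020 + 0.0002) ≈ 17.000 × 0.1428 ≈ 2.428 mcg/mL.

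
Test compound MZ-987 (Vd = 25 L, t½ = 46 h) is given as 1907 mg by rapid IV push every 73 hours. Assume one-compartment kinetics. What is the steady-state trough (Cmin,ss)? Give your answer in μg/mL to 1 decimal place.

38.1 μg/mL

k = ln2/t½ = ln2/46 ≈ 0.015068 h⁻¹; fraction remaining f = e^(−kτ) = e^(−0.015068×73) ≈ 0.3329.
Each bolus raises the concentration by D/Vd = 1907/25 ≈ 76.280 μg/mL.
Steady-state trough Cmin,ss = C₀·f/(1−f) ≈ 76.280 × 0.3329/0.6671 ≈ 38.066 μg/mL.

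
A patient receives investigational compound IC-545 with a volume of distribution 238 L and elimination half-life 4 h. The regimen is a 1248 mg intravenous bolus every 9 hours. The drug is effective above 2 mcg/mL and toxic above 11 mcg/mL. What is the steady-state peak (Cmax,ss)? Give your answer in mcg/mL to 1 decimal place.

τ/t½ = 9/4 ≈ 2.25, so fraction remaining f = (1/2)^(9/4) ≈ 0.2102.
At steady state, accumulation factor R = 1/(1 − e^(−kτ)) ≈ 1.2661.
Single-dose peak C₀ = D/Vd = 1248/238 ≈ 5.244 mcg/mL.
Steady-state peak Cmax,ss = C₀·R ≈ 5.244 × 1.2661 ≈ 6.639 mcg/mL.
Peak 6.6 mcg/mL vs MTC 11 mcg/mL: below toxic threshold.

6.6 mcg/mL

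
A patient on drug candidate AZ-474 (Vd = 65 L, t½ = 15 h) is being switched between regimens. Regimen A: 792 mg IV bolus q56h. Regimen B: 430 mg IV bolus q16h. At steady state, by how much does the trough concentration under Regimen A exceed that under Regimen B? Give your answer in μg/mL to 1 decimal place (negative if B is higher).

Regimen A: f = (1/2)^(56/15) ≈ 0.0752; Cmin,ss = (792/65)·f/(1−f) ≈ 0.991 μg/mL.
Regimen B: f = (1/2)^(16/15) ≈ 0.4774; Cmin,ss = (430/65)·f/(1−f) ≈ 6.043 μg/mL.
Difference ≈ 0.991 − 6.043 ≈ -5.052 μg/mL.

-5.1 μg/mL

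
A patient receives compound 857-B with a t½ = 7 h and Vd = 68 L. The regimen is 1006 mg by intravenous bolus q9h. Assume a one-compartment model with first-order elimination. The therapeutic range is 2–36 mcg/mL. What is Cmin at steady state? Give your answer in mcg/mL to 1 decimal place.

10.3 mcg/mL

Over one 9-h interval, 9/7 ≈ 1.2857 half-lives elapse, leaving f ≈ 0.4102 of each dose.
At steady state, accumulation factor R = 1/(1 − e^(−kτ)) ≈ 1.6955.
Single-dose peak C₀ = D/Vd = 1006/68 ≈ 14.794 mcg/mL.
Cmax,ss = C₀/(1 − f) ≈ 14.794/0.5898 ≈ 25.083 mcg/mL.
One interval later, Cmin,ss = Cmax,ss·e^(−kτ) ≈ 25.083 × 0.4102 ≈ 10.289 mcg/mL.
Trough 10.3 mcg/mL vs MEC 2 mcg/mL: adequate.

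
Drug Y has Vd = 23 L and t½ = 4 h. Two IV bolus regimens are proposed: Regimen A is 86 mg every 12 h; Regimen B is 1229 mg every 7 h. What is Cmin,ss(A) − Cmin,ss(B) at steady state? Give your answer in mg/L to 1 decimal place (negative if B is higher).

Regimen A: f = (1/2)^(12/4) ≈ 0.1250; Cmin,ss = (86/23)·f/(1−f) ≈ 0.534 mg/L.
Regimen B: f = (1/2)^(7/4) ≈ 0.2973; Cmin,ss = (1229/23)·f/(1−f) ≈ 22.607 mg/L.
Difference ≈ 0.534 − 22.607 ≈ -22.073 mg/L.

-22.1 mg/L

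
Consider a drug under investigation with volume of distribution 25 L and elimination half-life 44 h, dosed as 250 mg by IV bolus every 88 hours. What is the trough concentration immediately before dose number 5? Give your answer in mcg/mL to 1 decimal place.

3.3 mcg/mL

f = (1/2)^(τ/t½) = (1/2)^(88/44) ≈ 0.2500.
C₀ = D/Vd = 250/25 ≈ 10.000 mcg/mL.
Before the 5th dose, 4 doses have been given. Superposition: Cmin = C₀·(f + f² + … + f^4).
≈ 10.000 × (0.2500 + 0.0625 + 0.0156 + 0.0039) ≈ 10.000 × 0.3320 ≈ 3.320 mcg/mL.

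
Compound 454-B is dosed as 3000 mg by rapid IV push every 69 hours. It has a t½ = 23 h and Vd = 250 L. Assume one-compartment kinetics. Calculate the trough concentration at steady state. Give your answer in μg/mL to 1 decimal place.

1.7 μg/mL

τ = 69 h = 3 half-lives, so f = (1/2)^3 = 0.125.
At steady state, R = 1/(1 − 0.125) = 8/7.
Single-dose peak C₀ = D/Vd = 3000/250 = 12 μg/mL.
Steady-state peak Cmax,ss = C₀·R = 12 × 8/7 ≈ 13.714 μg/mL.
Steady-state trough Cmin,ss = Cmax,ss·f ≈ 13.714 × 0.125 ≈ 1.714 μg/mL.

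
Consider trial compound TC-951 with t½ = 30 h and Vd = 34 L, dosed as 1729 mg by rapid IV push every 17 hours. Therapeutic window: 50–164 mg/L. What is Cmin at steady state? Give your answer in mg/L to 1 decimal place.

τ/t½ = 17/30 ≈ 0.56667, so fraction remaining f = (1/2)^(17/30) ≈ 0.6752.
At steady state, accumulation factor R = 1/(1 − e^(−kτ)) ≈ 3.0788.
Each bolus raises the concentration by D/Vd = 1729/34 ≈ 50.853 mg/L.
Steady-state peak Cmax,ss = C₀·R ≈ 50.853 × 3.0788 ≈ 156.566 mg/L.
One interval later, Cmin,ss = Cmax,ss·e^(−kτ) ≈ 156.566 × 0.6752 ≈ 105.713 mg/L.
Trough 105.7 mg/L vs MEC 50 mg/L: adequate.

105.7 mg/L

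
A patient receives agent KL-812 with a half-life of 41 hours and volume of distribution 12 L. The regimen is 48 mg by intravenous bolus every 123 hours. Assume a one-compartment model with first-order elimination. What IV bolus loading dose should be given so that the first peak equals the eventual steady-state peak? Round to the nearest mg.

f = (1/2)^(123/41) ≈ 0.125000; accumulation ratio R = 1/(1−f) ≈ 1.14286.
Loading dose to hit Cmax,ss on first dose: D_load = D_maint·R ≈ 48 × 1.14286 ≈ 54.86 mg.

55 mg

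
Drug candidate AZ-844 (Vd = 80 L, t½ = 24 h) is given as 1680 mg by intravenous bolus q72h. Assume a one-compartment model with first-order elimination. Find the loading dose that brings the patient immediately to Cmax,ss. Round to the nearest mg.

f = (1/2)^(72/24) ≈ 0.125000; accumulation ratio R = 1/(1−f) ≈ 1.14286.
Loading dose to hit Cmax,ss on first dose: D_load = D_maint·R ≈ 1680 × 1.14286 ≈ 1920.00 mg.

1920 mg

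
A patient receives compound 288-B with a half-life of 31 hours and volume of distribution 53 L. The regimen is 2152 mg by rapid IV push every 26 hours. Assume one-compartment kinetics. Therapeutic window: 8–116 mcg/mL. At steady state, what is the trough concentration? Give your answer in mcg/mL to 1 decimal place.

51.5 mcg/mL

Over one 26-h interval, 26/31 ≈ 0.83871 half-lives elapse, leaving f ≈ 0.5591 of each dose.
Accumulation ratio R = 1/(1 − f) ≈ 1/0.4409 ≈ 2.2681.
Each bolus raises the concentration by D/Vd = 2152/53 ≈ 40.604 mcg/mL.
Steady-state peak Cmax,ss = C₀·R ≈ 40.604 × 2.2681 ≈ 92.094 mcg/mL.
One interval later, Cmin,ss = Cmax,ss·e^(−kτ) ≈ 92.094 × 0.5591 ≈ 51.490 mcg/mL.
Trough 51.5 mcg/mL vs MEC 8 mcg/mL: adequate.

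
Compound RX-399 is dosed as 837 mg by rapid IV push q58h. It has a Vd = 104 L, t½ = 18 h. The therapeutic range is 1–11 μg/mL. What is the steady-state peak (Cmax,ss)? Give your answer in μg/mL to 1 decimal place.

9.0 μg/mL

Over one 58-h interval, 58/18 ≈ 3.2222 half-lives elapse, leaving f ≈ 0.1072 of each dose.
Accumulation ratio R = 1/(1 − f) ≈ 1/0.8928 ≈ 1.1201.
Each bolus raises the concentration by D/Vd = 837/104 ≈ 8.048 μg/mL.
Cmax,ss = C₀/(1 − f) ≈ 8.048/0.8928 ≈ 9.014 μg/mL.
Peak 9.0 μg/mL vs MTC 11 μg/mL: below toxic threshold.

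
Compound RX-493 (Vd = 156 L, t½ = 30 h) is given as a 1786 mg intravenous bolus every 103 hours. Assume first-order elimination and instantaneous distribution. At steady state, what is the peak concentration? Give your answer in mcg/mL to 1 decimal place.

12.6 mcg/mL

k = ln2/t½ = ln2/30 ≈ 0.023105 h⁻¹; fraction remaining f = e^(−kτ) = e^(−0.023105×103) ≈ 0.0926.
Accumulation ratio R = 1/(1 − f) ≈ 1/0.9074 ≈ 1.1020.
Each bolus raises the concentration by D/Vd = 1786/156 ≈ 11.449 mcg/mL.
Steady-state peak Cmax,ss = C₀·R ≈ 11.449 × 1.1020 ≈ 12.617 mcg/mL.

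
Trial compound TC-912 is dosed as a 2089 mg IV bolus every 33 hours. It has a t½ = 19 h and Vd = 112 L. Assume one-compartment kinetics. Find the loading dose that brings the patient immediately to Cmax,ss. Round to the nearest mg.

f = (1/2)^(33/19) ≈ 0.300026; accumulation ratio R = 1/(1−f) ≈ 1.42862.
Loading dose to hit Cmax,ss on first dose: D_load = D_maint·R ≈ 2089 × 1.42862 ≈ 2984.39 mg.

2984 mg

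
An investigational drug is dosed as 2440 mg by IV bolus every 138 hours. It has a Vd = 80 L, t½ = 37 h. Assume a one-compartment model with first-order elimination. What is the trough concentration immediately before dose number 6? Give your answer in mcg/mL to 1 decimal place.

2.5 mcg/mL

f = (1/2)^(τ/t½) = (1/2)^(138/37) ≈ 0.0754.
C₀ = D/Vd = 2440/80 ≈ 30.500 mcg/mL.
Before the 6th dose, 5 doses have been given. Superposition: Cmin = C₀·(f + f² + … + f^5).
≈ 30.500 × (0.0754 + 0.0057 + 0.0004 + 0.0000 + 0.0000) ≈ 30.500 × 0.0815 ≈ 2.486 mcg/mL.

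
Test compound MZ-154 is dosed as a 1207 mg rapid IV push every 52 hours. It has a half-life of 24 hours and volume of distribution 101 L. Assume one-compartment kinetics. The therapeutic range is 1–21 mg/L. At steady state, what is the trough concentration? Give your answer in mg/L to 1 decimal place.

Over one 52-h interval, 52/24 ≈ 2.1667 half-lives elapse, leaving f ≈ 0.2227 of each dose.
At steady state, accumulation factor R = 1/(1 − e^(−kτ)) ≈ 1.2865.
Single-dose peak C₀ = D/Vd = 1207/101 ≈ 11.950 mg/L.
Steady-state peak Cmax,ss = C₀·R ≈ 11.950 × 1.2865 ≈ 15.374 mg/L.
Steady-state trough Cmin,ss = Cmax,ss·f ≈ 15.374 × 0.2227 ≈ 3.424 mg/L.
Trough 3.4 mg/L vs MEC 1 mg/L: adequate.

3.4 mg/L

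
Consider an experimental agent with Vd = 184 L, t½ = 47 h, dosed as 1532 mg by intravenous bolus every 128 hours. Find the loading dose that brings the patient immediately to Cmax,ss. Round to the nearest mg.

f = (1/2)^(128/47) ≈ 0.151417; accumulation ratio R = 1/(1−f) ≈ 1.17844.
Loading dose to hit Cmax,ss on first dose: D_load = D_maint·R ≈ 1532 × 1.17844 ≈ 1805.37 mg.

1805 mg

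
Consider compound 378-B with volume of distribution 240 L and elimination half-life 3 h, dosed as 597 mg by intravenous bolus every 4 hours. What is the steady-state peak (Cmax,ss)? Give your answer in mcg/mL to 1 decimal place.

4.1 mcg/mL

τ/t½ = 4/3 ≈ 1.3333, so fraction remaining f = (1/2)^(4/3) ≈ 0.3969.
Accumulation ratio R = 1/(1 − f) ≈ 1/0.6031 ≈ 1.6581.
Each bolus raises the concentration by D/Vd = 597/240 ≈ 2.487 mcg/mL.
Cmax,ss = C₀/(1 − f) ≈ 2.487/0.6031 ≈ 4.124 mcg/mL.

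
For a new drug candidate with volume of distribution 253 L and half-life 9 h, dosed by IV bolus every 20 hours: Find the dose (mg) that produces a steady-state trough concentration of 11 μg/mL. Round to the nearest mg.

10203 mg

τ/t½ = 20/9 ≈ 2.2222, so f = (1/2)^(20/9) ≈ 0.214311.
Cmin,ss = (D/Vd)·f/(1−f), so D = Cmin,ss·Vd·(1−f)/f.
D = 11 × 253 × (1−f)/f ≈ 11 × 253 × 3.66612 ≈ 10202.81 mg.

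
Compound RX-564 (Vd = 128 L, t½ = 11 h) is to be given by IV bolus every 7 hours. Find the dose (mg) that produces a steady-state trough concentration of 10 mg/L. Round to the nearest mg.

τ/t½ = 7/11 ≈ 0.63636, so f = (1/2)^(7/11) ≈ 0.643332.
Cmin,ss = (D/Vd)·f/(1−f), so D = Cmin,ss·Vd·(1−f)/f.
D = 10 × 128 × (1−f)/f ≈ 10 × 128 × 0.55441 ≈ 709.64 mg.

710 mg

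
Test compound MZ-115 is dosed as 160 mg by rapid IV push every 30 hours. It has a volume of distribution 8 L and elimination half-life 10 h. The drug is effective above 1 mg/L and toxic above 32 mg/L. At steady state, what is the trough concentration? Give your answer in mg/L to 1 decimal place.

2.9 mg/L

The dosing interval is 3 half-lives, so f = 2^(−3) = 0.125.
Accumulation ratio R = 1/(1 − f) = 1/0.875 = 8/7.
Single-dose peak C₀ = D/Vd = 160/8 = 20 mg/L.
Steady-state peak Cmax,ss = C₀·R = 20 × 8/7 ≈ 22.857 mg/L.
Steady-state trough Cmin,ss = Cmax,ss·f ≈ 22.857 × 0.125 ≈ 2.857 mg/L.
Trough 2.9 mg/L vs MEC 1 mg/L: adequate.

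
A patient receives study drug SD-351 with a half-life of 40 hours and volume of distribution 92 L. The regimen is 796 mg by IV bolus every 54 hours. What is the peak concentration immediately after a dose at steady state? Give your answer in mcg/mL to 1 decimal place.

k = ln2/t½ = ln2/40 ≈ 0.017329 h⁻¹; fraction remaining f = e^(−kτ) = e^(−0.017329×54) ≈ 0.3923.
Accumulation ratio R = 1/(1 − f) ≈ 1/0.6077 ≈ 1.6455.
Single-dose peak C₀ = D/Vd = 796/92 ≈ 8.652 mcg/mL.
Steady-state peak Cmax,ss = C₀·R ≈ 8.652 × 1.6455 ≈ 14.237 mcg/mL.

14.2 mcg/mL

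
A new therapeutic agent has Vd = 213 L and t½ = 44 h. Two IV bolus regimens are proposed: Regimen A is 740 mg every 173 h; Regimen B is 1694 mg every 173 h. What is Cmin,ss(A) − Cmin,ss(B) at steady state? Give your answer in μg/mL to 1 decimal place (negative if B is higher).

-0.3 μg/mL

Regimen A: f = (1/2)^(173/44) ≈ 0.0655; Cmin,ss = (740/213)·f/(1−f) ≈ 0.244 μg/mL.
Regimen B: f = (1/2)^(173/44) ≈ 0.0655; Cmin,ss = (1694/213)·f/(1−f) ≈ 0.557 μg/mL.
Difference ≈ 0.244 − 0.557 ≈ -0.313 μg/mL.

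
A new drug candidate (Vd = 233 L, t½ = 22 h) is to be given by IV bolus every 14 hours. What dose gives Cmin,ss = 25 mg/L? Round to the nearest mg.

τ/t½ = 14/22 ≈ 0.63636, so f = (1/2)^(14/22) ≈ 0.643332.
Cmin,ss = (D/Vd)·f/(1−f), so D = Cmin,ss·Vd·(1−f)/f.
D = 25 × 233 × (1−f)/f ≈ 25 × 233 × 0.55441 ≈ 3229.44 mg.

3229 mg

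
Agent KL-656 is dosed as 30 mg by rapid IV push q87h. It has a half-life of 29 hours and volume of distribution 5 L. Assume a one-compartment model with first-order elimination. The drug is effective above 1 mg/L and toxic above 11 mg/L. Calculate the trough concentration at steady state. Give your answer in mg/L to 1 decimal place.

0.9 mg/L

τ = 87 h = 3 half-lives, so f = (1/2)^3 = 0.125.
At steady state, R = 1/(1 − 0.125) = 8/7.
Single-dose peak C₀ = D/Vd = 30/5 = 6 mg/L.
Steady-state peak Cmax,ss = C₀·R = 6 × 8/7 ≈ 6.857 mg/L.
Steady-state trough Cmin,ss = Cmax,ss·f ≈ 6.857 × 0.125 ≈ 0.857 mg/L.
Trough 0.9 mg/L vs MEC 1 mg/L: subtherapeutic.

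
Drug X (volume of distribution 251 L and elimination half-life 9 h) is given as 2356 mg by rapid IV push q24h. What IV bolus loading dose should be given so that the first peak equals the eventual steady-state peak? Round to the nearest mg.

f = (1/2)^(24/9) ≈ 0.157490; accumulation ratio R = 1/(1−f) ≈ 1.18693.
Loading dose to hit Cmax,ss on first dose: D_load = D_maint·R ≈ 2356 × 1.18693 ≈ 2796.41 mg.

2796 mg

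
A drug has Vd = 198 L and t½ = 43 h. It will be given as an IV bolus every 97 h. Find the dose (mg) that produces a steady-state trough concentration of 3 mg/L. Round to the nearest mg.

τ/t½ = 97/43 ≈ 2.2558, so f = (1/2)^(97/43) ≈ 0.209379.
Cmin,ss = (D/Vd)·f/(1−f), so D = Cmin,ss·Vd·(1−f)/f.
D = 3 × 198 × (1−f)/f ≈ 3 × 198 × 3.77603 ≈ 2242.96 mg.

2243 mg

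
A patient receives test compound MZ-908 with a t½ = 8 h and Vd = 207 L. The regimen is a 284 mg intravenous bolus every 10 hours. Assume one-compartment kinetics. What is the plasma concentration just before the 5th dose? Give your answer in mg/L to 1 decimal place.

1.0 mg/L

f = (1/2)^(τ/t½) = (1/2)^(10/8) ≈ 0.4204.
C₀ = D/Vd = 284/207 ≈ 1.372 mg/L.
Before the 5th dose, 4 doses have been given. Superposition: Cmin = C₀·(f + f² + … + f^4).
≈ 1.372 × (0.4204 + 0.1767 + 0.0743 + 0.0312) ≈ 1.372 × 0.7026 ≈ 0.964 mg/L.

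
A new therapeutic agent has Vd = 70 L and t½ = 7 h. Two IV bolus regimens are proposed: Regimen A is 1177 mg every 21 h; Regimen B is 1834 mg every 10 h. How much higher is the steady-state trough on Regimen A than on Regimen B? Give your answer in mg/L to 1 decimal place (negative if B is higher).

-13.1 mg/L

Regimen A: f = (1/2)^(21/7) ≈ 0.1250; Cmin,ss = (1177/70)·f/(1−f) ≈ 2.402 mg/L.
Regimen B: f = (1/2)^(10/7) ≈ 0.3715; Cmin,ss = (1834/70)·f/(1−f) ≈ 15.487 mg/L.
Difference ≈ 2.402 − 15.487 ≈ -13.085 mg/L.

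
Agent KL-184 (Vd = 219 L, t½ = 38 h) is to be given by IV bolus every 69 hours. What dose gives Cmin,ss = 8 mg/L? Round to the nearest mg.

τ/t½ = 69/38 ≈ 1.8158, so f = (1/2)^(69/38) ≈ 0.284049.
Cmin,ss = (D/Vd)·f/(1−f), so D = Cmin,ss·Vd·(1−f)/f.
D = 8 × 219 × (1−f)/f ≈ 8 × 219 × 2.52052 ≈ 4415.95 mg.

4416 mg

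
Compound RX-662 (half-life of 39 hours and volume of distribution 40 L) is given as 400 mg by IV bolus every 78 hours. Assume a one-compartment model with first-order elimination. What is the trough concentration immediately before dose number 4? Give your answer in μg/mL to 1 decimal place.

f = (1/2)^(τ/t½) = (1/2)^(78/39) ≈ 0.2500.
C₀ = D/Vd = 400/40 ≈ 10.000 μg/mL.
Before the 4th dose, 3 doses have been given. Superposition: Cmin = C₀·(f + f² + … + f^3).
≈ 10.000 × (0.2500 + 0.0625 + 0.0156) ≈ 10.000 × 0.3281 ≈ 3.281 μg/mL.

3.3 μg/mL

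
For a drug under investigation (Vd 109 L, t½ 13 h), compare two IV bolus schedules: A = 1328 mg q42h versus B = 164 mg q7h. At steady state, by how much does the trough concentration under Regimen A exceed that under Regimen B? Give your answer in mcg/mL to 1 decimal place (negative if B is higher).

Regimen A: f = (1/2)^(42/13) ≈ 0.1065; Cmin,ss = (1328/109)·f/(1−f) ≈ 1.452 mcg/mL.
Regimen B: f = (1/2)^(7/13) ≈ 0.6885; Cmin,ss = (164/109)·f/(1−f) ≈ 3.326 mcg/mL.
Difference ≈ 1.452 − 3.326 ≈ -1.874 mcg/mL.

-1.9 mcg/mL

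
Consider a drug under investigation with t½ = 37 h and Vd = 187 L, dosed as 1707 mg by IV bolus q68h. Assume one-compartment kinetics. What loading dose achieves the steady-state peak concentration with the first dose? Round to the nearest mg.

2370 mg

f = (1/2)^(68/37) ≈ 0.279741; accumulation ratio R = 1/(1−f) ≈ 1.38839.
Loading dose to hit Cmax,ss on first dose: D_load = D_maint·R ≈ 1707 × 1.38839 ≈ 2369.98 mg.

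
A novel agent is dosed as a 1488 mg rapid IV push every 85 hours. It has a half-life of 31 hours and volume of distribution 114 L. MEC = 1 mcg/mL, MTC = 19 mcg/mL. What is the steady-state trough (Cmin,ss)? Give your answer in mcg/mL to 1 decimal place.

Over one 85-h interval, 85/31 ≈ 2.7419 half-lives elapse, leaving f ≈ 0.1495 of each dose.
Accumulation ratio R = 1/(1 − f) ≈ 1/0.8505 ≈ 1.1758.
Single-dose peak C₀ = D/Vd = 1488/114 ≈ 13.053 mcg/mL.
Cmax,ss = C₀/(1 − f) ≈ 13.053/0.8505 ≈ 15.347 mcg/mL.
One interval later, Cmin,ss = Cmax,ss·e^(−kτ) ≈ 15.347 × 0.1495 ≈ 2.294 mcg/mL.
Trough 2.3 mcg/mL vs MEC 1 mcg/mL: adequate.

2.3 mcg/mL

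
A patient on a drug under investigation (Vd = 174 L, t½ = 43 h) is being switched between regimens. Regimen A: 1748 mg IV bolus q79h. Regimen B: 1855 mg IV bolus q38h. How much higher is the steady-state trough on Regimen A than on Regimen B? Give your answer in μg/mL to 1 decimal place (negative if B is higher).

-8.7 μg/mL

Regimen A: f = (1/2)^(79/43) ≈ 0.2799; Cmin,ss = (1748/174)·f/(1−f) ≈ 3.905 μg/mL.
Regimen B: f = (1/2)^(38/43) ≈ 0.5420; Cmin,ss = (1855/174)·f/(1−f) ≈ 12.616 μg/mL.
Difference ≈ 3.905 − 12.616 ≈ -8.711 μg/mL.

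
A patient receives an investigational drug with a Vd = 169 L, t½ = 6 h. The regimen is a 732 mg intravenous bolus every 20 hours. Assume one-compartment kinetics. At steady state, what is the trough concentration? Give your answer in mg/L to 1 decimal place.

0.5 mg/L

τ/t½ = 20/6 ≈ 3.3333, so fraction remaining f = (1/2)^(20/6) ≈ 0.0992.
Accumulation ratio R = 1/(1 − f) ≈ 1/0.9008 ≈ 1.1101.
Each bolus raises the concentration by D/Vd = 732/169 ≈ 4.331 mg/L.
Steady-state peak Cmax,ss = C₀·R ≈ 4.331 × 1.1101 ≈ 4.808 mg/L.
One interval later, Cmin,ss = Cmax,ss·e^(−kτ) ≈ 4.808 × 0.0992 ≈ 0.477 mg/L.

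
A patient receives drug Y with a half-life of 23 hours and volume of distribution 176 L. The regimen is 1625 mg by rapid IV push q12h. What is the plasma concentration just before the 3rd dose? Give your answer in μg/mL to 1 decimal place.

f = (1/2)^(τ/t½) = (1/2)^(12/23) ≈ 0.6965.
C₀ = D/Vd = 1625/176 ≈ 9.233 μg/mL.
Before the 3rd dose, 2 doses have been given. Superposition: Cmin = C₀·(f + f²).
≈ 9.233 × (0.6965 + 0.4851) ≈ 9.233 × 1.1816 ≈ 10.910 μg/mL.

10.9 μg/mL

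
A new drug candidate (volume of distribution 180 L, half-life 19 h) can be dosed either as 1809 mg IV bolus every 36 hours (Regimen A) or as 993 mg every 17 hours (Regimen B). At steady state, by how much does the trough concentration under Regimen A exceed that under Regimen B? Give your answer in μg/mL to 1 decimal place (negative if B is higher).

-2.7 μg/mL

Regimen A: f = (1/2)^(36/19) ≈ 0.2689; Cmin,ss = (1809/180)·f/(1−f) ≈ 3.696 μg/mL.
Regimen B: f = (1/2)^(17/19) ≈ 0.5378; Cmin,ss = (993/180)·f/(1−f) ≈ 6.419 μg/mL.
Difference ≈ 3.696 − 6.419 ≈ -2.723 μg/mL.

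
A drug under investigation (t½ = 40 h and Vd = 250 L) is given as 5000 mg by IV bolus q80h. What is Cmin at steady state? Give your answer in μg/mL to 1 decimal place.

6.7 μg/mL

τ = 80 h = 2 half-lives, so f = (1/2)^2 = 0.25.
Accumulation ratio R = 1/(1 − f) = 1/0.75 = 4/3.
Single-dose peak C₀ = D/Vd = 5000/250 = 20 μg/mL.
Steady-state peak Cmax,ss = C₀·R = 20 × 4/3 ≈ 26.667 μg/mL.
Steady-state trough Cmin,ss = Cmax,ss·f ≈ 26.667 × 0.25 ≈ 6.667 μg/mL.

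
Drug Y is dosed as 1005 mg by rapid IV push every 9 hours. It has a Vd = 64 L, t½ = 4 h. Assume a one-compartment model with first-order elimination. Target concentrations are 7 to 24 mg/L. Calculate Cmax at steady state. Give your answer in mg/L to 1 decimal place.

Over one 9-h interval, 9/4 ≈ 2.25 half-lives elapse, leaving f ≈ 0.2102 of each dose.
At steady state, accumulation factor R = 1/(1 − e^(−kτ)) ≈ 1.2661.
Each bolus raises the concentration by D/Vd = 1005/64 ≈ 15.703 mg/L.
Steady-state peak Cmax,ss = C₀·R ≈ 15.703 × 1.2661 ≈ 19.882 mg/L.
Peak 19.9 mg/L vs MTC 24 mg/L: below toxic threshold.

19.9 mg/L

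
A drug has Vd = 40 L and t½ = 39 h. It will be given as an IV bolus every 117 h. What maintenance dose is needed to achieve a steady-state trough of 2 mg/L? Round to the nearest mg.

560 mg

τ/t½ = 117/39 ≈ 3, so f = (1/2)^(117/39) ≈ 0.125000.
Cmin,ss = (D/Vd)·f/(1−f), so D = Cmin,ss·Vd·(1−f)/f.
D = 2 × 40 × (1−f)/f ≈ 2 × 40 × 7.00000 ≈ 560.00 mg.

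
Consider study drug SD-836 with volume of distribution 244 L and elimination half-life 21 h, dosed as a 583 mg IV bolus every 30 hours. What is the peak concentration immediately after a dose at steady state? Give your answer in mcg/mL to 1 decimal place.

Over one 30-h interval, 30/21 ≈ 1.4286 half-lives elapse, leaving f ≈ 0.3715 of each dose.
Accumulation ratio R = 1/(1 − f) ≈ 1/0.6285 ≈ 1.5911.
Each bolus raises the concentration by D/Vd = 583/244 ≈ 2.389 mcg/mL.
Steady-state peak Cmax,ss = C₀·R ≈ 2.389 × 1.5911 ≈ 3.801 mcg/mL.

3.8 mcg/mL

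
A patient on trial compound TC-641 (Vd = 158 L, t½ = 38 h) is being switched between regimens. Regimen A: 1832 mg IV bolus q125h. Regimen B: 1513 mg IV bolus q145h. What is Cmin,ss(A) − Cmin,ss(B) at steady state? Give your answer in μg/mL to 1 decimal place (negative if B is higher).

Regimen A: f = (1/2)^(125/38) ≈ 0.1023; Cmin,ss = (1832/158)·f/(1−f) ≈ 1.321 μg/mL.
Regimen B: f = (1/2)^(145/38) ≈ 0.0710; Cmin,ss = (1513/158)·f/(1−f) ≈ 0.732 μg/mL.
Difference ≈ 1.321 − 0.732 ≈ 0.589 μg/mL.

0.6 μg/mL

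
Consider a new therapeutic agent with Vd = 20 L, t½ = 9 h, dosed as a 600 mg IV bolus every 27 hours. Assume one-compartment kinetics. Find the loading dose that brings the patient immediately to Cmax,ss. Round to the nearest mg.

f = (1/2)^(27/9) ≈ 0.125000; accumulation ratio R = 1/(1−f) ≈ 1.14286.
Loading dose to hit Cmax,ss on first dose: D_load = D_maint·R ≈ 600 × 1.14286 ≈ 685.72 mg.

686 mg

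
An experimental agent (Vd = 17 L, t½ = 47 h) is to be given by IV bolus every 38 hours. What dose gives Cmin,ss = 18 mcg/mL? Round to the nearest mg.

τ/t½ = 38/47 ≈ 0.80851, so f = (1/2)^(38/47) ≈ 0.570971.
Cmin,ss = (D/Vd)·f/(1−f), so D = Cmin,ss·Vd·(1−f)/f.
D = 18 × 17 × (1−f)/f ≈ 18 × 17 × 0.75140 ≈ 229.93 mg.

230 mg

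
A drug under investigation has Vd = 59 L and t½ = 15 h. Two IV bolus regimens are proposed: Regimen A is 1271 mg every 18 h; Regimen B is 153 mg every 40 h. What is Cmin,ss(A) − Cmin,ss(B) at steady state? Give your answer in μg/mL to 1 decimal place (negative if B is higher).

16.1 μg/mL

Regimen A: f = (1/2)^(18/15) ≈ 0.4353; Cmin,ss = (1271/59)·f/(1−f) ≈ 16.606 μg/mL.
Regimen B: f = (1/2)^(40/15) ≈ 0.1575; Cmin,ss = (153/59)·f/(1−f) ≈ 0.485 μg/mL.
Difference ≈ 16.606 − 0.485 ≈ 16.121 μg/mL.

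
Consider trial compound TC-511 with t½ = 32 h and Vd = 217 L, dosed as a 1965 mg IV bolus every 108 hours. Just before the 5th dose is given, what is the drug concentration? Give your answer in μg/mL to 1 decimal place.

1.0 μg/mL

f = (1/2)^(τ/t½) = (1/2)^(108/32) ≈ 0.0964.
C₀ = D/Vd = 1965/217 ≈ 9.055 μg/mL.
Before the 5th dose, 4 doses have been given. Superposition: Cmin = C₀·(f + f² + … + f^4).
≈ 9.055 × (0.0964 + 0.0093 + 0.0009 + 0.0001) ≈ 9.055 × 0.1067 ≈ 0.966 μg/mL.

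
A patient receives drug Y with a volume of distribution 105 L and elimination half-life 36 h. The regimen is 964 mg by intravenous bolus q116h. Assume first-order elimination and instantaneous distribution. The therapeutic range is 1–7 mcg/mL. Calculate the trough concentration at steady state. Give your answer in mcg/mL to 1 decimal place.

1.1 mcg/mL

τ/t½ = 116/36 ≈ 3.2222, so fraction remaining f = (1/2)^(116/36) ≈ 0.1072.
At steady state, accumulation factor R = 1/(1 − e^(−kτ)) ≈ 1.1201.
Single-dose peak C₀ = D/Vd = 964/105 ≈ 9.181 mcg/mL.
Steady-state peak Cmax,ss = C₀·R ≈ 9.181 × 1.1201 ≈ 10.284 mcg/mL.
One interval later, Cmin,ss = Cmax,ss·e^(−kτ) ≈ 10.284 × 0.1072 ≈ 1.102 mcg/mL.
Trough 1.1 mcg/mL vs MEC 1 mcg/mL: adequate.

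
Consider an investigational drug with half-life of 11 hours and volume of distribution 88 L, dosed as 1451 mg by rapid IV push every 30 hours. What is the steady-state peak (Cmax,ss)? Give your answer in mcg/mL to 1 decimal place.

19.4 mcg/mL

k = ln2/t½ = ln2/11 ≈ 0.063013 h⁻¹; fraction remaining f = e^(−kτ) = e^(−0.063013×30) ≈ 0.1510.
Accumulation ratio R = 1/(1 − f) ≈ 1/0.8490 ≈ 1.1779.
Single-dose peak C₀ = D/Vd = 1451/88 ≈ 16.489 mcg/mL.
Cmax,ss = C₀/(1 − f) ≈ 16.489/0.8490 ≈ 19.422 mcg/mL.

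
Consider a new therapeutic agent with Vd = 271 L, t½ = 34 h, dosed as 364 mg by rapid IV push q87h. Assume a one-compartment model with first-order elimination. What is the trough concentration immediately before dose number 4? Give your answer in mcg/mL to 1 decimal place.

0.3 mcg/mL

f = (1/2)^(τ/t½) = (1/2)^(87/34) ≈ 0.1697.
C₀ = D/Vd = 364/271 ≈ 1.343 mcg/mL.
Before the 4th dose, 3 doses have been given. Superposition: Cmin = C₀·(f + f² + … + f^3).
≈ 1.343 × (0.1697 + 0.0288 + 0.0049) ≈ 1.343 × 0.2034 ≈ 0.273 mcg/mL.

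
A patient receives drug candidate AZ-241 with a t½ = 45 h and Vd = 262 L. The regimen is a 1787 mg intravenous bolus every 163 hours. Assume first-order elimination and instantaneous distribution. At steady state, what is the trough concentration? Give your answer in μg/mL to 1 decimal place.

k = ln2/t½ = ln2/45 ≈ 0.015403 h⁻¹; fraction remaining f = e^(−kτ) = e^(−0.015403×163) ≈ 0.0812.
At steady state, accumulation factor R = 1/(1 − e^(−kτ)) ≈ 1.0884.
Each bolus raises the concentration by D/Vd = 1787/262 ≈ 6.821 μg/mL.
Cmax,ss = C₀/(1 − f) ≈ 6.821/0.9188 ≈ 7.424 μg/mL.
One interval later, Cmin,ss = Cmax,ss·e^(−kτ) ≈ 7.424 × 0.0812 ≈ 0.603 μg/mL.

0.6 μg/mL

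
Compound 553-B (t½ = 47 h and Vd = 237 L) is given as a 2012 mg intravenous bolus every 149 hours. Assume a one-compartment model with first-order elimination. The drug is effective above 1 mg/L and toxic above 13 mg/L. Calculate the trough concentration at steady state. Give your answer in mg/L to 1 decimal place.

k = ln2/t½ = ln2/47 ≈ 0.014748 h⁻¹; fraction remaining f = e^(−kτ) = e^(−0.014748×149) ≈ 0.1111.
Accumulation ratio R = 1/(1 − f) ≈ 1/0.8889 ≈ 1.1250.
Each bolus raises the concentration by D/Vd = 2012/237 ≈ 8.489 mg/L.
Steady-state peak Cmax,ss = C₀·R ≈ 8.489 × 1.1250 ≈ 9.550 mg/L.
Steady-state trough Cmin,ss = Cmax,ss·f ≈ 9.550 × 0.1111 ≈ 1.061 mg/L.
Trough 1.1 mg/L vs MEC 1 mg/L: adequate.

1.1 mg/L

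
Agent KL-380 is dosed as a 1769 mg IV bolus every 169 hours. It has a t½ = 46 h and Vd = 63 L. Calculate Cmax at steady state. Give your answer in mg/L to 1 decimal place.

30.5 mg/L

τ/t½ = 169/46 ≈ 3.6739, so fraction remaining f = (1/2)^(169/46) ≈ 0.0784.
Accumulation ratio R = 1/(1 − f) ≈ 1/0.9216 ≈ 1.0851.
Each bolus raises the concentration by D/Vd = 1769/63 ≈ 28.079 mg/L.
Steady-state peak Cmax,ss = C₀·R ≈ 28.079 × 1.0851 ≈ 30.469 mg/L.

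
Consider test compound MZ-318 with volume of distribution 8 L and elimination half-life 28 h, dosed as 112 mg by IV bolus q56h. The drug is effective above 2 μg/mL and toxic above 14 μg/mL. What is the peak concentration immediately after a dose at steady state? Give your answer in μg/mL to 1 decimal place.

18.7 μg/mL

The dosing interval is 2 half-lives, so f = 2^(−2) = 0.25.
Accumulation ratio R = 1/(1 − f) = 1/0.75 = 4/3.
Single-dose peak C₀ = D/Vd = 112/8 = 14 μg/mL.
Steady-state peak Cmax,ss = C₀·R = 14 × 4/3 ≈ 18.667 μg/mL.
Peak 18.7 μg/mL vs MTC 14 μg/mL: exceeds toxic threshold.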